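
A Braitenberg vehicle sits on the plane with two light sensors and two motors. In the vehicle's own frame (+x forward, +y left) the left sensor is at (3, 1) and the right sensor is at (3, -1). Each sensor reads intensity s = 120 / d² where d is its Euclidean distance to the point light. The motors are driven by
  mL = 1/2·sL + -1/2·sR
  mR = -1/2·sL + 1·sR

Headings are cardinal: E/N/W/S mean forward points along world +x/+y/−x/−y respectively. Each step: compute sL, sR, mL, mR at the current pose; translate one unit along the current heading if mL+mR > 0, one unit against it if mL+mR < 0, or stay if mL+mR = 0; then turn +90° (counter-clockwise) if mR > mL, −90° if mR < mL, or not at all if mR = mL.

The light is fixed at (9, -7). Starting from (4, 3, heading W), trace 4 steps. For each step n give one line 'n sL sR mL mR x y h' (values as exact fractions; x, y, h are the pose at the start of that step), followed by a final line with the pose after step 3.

n=0: pose=(4,3,W); sL=24/29, sR=24/37; mL=96/1073, mR=252/1073; mL+mR=12/37 → advance +1; mR−mL=156/1073 → turn +1·90°
n=1: pose=(3,3,S); sL=60/37, sR=60/49; mL=360/1813, mR=750/1813; mL+mR=30/49 → advance +1; mR−mL=390/1813 → turn +1·90°
n=2: pose=(3,2,E); sL=120/109, sR=120/73; mL=-2160/7957, mR=8700/7957; mL+mR=60/73 → advance +1; mR−mL=10860/7957 → turn +1·90°
n=3: pose=(4,2,N); sL=2/3, sR=3/4; mL=-1/24, mR=5/12; mL+mR=3/8 → advance +1; mR−mL=11/24 → turn +1·90°

0 24/29 24/37 96/1073 252/1073 4 3 W
1 60/37 60/49 360/1813 750/1813 3 3 S
2 120/109 120/73 -2160/7957 8700/7957 3 2 E
3 2/3 3/4 -1/24 5/12 4 2 N
final 4 3 W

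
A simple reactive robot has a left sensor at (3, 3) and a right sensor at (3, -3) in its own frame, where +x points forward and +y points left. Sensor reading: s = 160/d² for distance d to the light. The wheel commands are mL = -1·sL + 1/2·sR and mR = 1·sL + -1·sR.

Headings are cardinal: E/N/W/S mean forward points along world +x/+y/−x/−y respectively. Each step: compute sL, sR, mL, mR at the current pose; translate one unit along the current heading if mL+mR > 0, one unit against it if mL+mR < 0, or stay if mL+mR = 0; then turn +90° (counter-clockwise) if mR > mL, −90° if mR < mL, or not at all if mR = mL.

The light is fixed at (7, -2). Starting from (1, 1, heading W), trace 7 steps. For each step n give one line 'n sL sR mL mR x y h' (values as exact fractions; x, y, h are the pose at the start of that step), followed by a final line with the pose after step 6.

n=0: pose=(1,1,W); sL=160/81, sR=160/117; mL=-1360/1053, mR=640/1053; mL+mR=-80/117 → advance -1; mR−mL=2000/1053 → turn +1·90°
n=1: pose=(2,1,S); sL=40, sR=5/2; mL=-155/4, mR=75/2; mL+mR=-5/4 → advance -1; mR−mL=305/4 → turn +1·90°
n=2: pose=(2,2,E); sL=160/53, sR=32; mL=688/53, mR=-1536/53; mL+mR=-16 → advance -1; mR−mL=-2224/53 → turn -1·90°
n=3: pose=(1,2,S); sL=16, sR=80/41; mL=-616/41, mR=576/41; mL+mR=-40/41 → advance -1; mR−mL=1192/41 → turn +1·90°
n=4: pose=(1,3,E); sL=160/73, sR=160/13; mL=3760/949, mR=-9600/949; mL+mR=-80/13 → advance -1; mR−mL=-13360/949 → turn -1·90°
n=5: pose=(0,3,S); sL=8, sR=20/13; mL=-94/13, mR=84/13; mL+mR=-10/13 → advance -1; mR−mL=178/13 → turn +1·90°
n=6: pose=(0,4,E); sL=160/97, sR=32/5; mL=752/485, mR=-2304/485; mL+mR=-16/5 → advance -1; mR−mL=-3056/485 → turn -1·90°

0 160/81 160/117 -1360/1053 640/1053 1 1 W
1 40 5/2 -155/4 75/2 2 1 S
2 160/53 32 688/53 -1536/53 2 2 E
3 16 80/41 -616/41 576/41 1 2 S
4 160/73 160/13 3760/949 -9600/949 1 3 E
5 8 20/13 -94/13 84/13 0 3 S
6 160/97 32/5 752/485 -2304/485 0 4 E
final -1 4 S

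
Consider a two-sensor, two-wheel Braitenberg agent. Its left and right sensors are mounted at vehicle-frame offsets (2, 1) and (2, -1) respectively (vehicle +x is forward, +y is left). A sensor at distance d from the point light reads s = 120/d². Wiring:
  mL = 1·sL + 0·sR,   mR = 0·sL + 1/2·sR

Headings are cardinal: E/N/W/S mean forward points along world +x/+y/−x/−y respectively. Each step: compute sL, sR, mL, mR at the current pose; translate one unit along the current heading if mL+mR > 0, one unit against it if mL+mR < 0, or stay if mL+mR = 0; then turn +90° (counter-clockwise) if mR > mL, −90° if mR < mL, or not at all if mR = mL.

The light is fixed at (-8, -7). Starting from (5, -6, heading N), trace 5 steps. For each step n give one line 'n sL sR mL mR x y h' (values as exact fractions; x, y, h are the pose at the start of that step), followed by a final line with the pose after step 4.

n=0: pose=(5,-6,N); sL=40/51, sR=24/41; mL=40/51, mR=12/41; mL+mR=2252/2091 → advance +1; mR−mL=-1028/2091 → turn -1·90°
n=1: pose=(5,-5,E); sL=20/39, sR=60/113; mL=20/39, mR=30/113; mL+mR=3430/4407 → advance +1; mR−mL=-1090/4407 → turn -1·90°
n=2: pose=(6,-5,S); sL=8/15, sR=120/169; mL=8/15, mR=60/169; mL+mR=2252/2535 → advance +1; mR−mL=-452/2535 → turn -1·90°
n=3: pose=(6,-6,W); sL=5/6, sR=30/37; mL=5/6, mR=15/37; mL+mR=275/222 → advance +1; mR−mL=-95/222 → turn -1·90°
n=4: pose=(5,-6,N); sL=40/51, sR=24/41; mL=40/51, mR=12/41; mL+mR=2252/2091 → advance +1; mR−mL=-1028/2091 → turn -1·90°

0 40/51 24/41 40/51 12/41 5 -6 N
1 20/39 60/113 20/39 30/113 5 -5 E
2 8/15 120/169 8/15 60/169 6 -5 S
3 5/6 30/37 5/6 15/37 6 -6 W
4 40/51 24/41 40/51 12/41 5 -6 N
final 5 -5 E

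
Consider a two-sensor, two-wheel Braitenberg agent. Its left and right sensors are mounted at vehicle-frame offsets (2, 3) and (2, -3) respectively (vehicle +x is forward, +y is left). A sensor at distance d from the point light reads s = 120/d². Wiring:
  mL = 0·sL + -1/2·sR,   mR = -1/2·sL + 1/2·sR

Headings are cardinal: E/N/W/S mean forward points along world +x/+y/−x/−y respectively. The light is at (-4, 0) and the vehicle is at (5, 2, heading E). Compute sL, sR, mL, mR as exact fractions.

left sensor world pos  = (7, 5); dL² = 146
right sensor world pos = (7, -1); dR² = 122
sL = 120/146 = 60/73
sR = 120/122 = 60/61
mL = 0·sL + -1/2·sR = -30/61
mR = -1/2·sL + 1/2·sR = 360/4453

60/73 60/61 -30/61 360/4453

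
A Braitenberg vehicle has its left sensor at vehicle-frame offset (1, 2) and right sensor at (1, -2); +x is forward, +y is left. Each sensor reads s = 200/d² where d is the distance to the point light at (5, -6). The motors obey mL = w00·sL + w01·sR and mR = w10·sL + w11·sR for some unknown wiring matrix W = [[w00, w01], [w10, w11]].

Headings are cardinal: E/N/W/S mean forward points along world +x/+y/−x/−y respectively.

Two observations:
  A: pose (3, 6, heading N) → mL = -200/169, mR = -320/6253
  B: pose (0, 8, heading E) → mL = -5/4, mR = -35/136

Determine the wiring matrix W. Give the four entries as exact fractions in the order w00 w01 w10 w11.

obs A: pose=(3,6,N) → sL=40/37, sR=200/169, mL=-200/169, mR=-320/6253
obs B: pose=(0,8,E) → sL=25/34, sR=5/4, mL=-5/4, mR=-35/136
sensor matrix S = [[40/37, 200/169], [25/34, 5/4]]; det S = 51150/106301
solve [mL_A; mL_B] = S·[w00; w01] and [mR_A; mR_B] = S·[w10; w11]:
  w00 = 0, w01 = -1, w10 = 1/2, w11 = -1/2

0 -1 1/2 -1/2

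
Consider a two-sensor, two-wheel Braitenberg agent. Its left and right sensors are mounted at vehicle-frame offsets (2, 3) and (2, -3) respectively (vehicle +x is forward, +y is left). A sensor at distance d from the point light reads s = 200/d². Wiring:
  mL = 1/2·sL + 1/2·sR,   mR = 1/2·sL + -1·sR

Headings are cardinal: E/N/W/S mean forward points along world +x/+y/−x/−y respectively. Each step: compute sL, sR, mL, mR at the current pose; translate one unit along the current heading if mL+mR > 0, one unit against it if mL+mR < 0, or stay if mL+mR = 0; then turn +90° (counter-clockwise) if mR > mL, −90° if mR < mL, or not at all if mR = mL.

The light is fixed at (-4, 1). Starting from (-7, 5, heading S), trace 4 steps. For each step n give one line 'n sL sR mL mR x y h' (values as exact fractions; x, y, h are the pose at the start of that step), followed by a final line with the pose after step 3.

n=0: pose=(-7,5,S); sL=50, sR=5; mL=55/2, mR=20; mL+mR=95/2 → advance +1; mR−mL=-15/2 → turn -1·90°
n=1: pose=(-7,4,W); sL=8, sR=200/61; mL=344/61, mR=44/61; mL+mR=388/61 → advance +1; mR−mL=-300/61 → turn -1·90°
n=2: pose=(-8,4,N); sL=100/37, sR=100/13; mL=2500/481, mR=-3050/481; mL+mR=-550/481 → advance -1; mR−mL=-150/13 → turn -1·90°
n=3: pose=(-8,3,E); sL=200/29, sR=40; mL=680/29, mR=-1060/29; mL+mR=-380/29 → advance -1; mR−mL=-60 → turn -1·90°

0 50 5 55/2 20 -7 5 S
1 8 200/61 344/61 44/61 -7 4 W
2 100/37 100/13 2500/481 -3050/481 -8 4 N
3 200/29 40 680/29 -1060/29 -8 3 E
final -9 3 S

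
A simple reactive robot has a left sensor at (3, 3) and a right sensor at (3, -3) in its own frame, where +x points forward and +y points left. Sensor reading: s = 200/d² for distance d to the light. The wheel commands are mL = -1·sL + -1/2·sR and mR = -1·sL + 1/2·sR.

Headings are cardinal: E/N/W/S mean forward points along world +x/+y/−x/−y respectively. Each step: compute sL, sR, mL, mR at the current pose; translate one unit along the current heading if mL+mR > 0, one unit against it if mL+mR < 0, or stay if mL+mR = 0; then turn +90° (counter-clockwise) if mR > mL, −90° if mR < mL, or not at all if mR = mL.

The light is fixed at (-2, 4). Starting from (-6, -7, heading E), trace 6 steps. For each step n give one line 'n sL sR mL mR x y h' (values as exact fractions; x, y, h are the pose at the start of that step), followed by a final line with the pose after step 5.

n=0: pose=(-6,-7,E); sL=40/13, sR=200/197; mL=-9180/2561, mR=-6580/2561; mL+mR=-80/13 → advance -1; mR−mL=200/197 → turn +1·90°
n=1: pose=(-7,-7,N); sL=25/16, sR=50/17; mL=-825/272, mR=-25/272; mL+mR=-25/8 → advance -1; mR−mL=50/17 → turn +1·90°
n=2: pose=(-7,-8,W); sL=200/289, sR=40/29; mL=-11580/8381, mR=-20/8381; mL+mR=-400/289 → advance -1; mR−mL=40/29 → turn +1·90°
n=3: pose=(-6,-8,S); sL=100/113, sR=100/137; mL=-19350/15481, mR=-8050/15481; mL+mR=-200/113 → advance -1; mR−mL=100/137 → turn +1·90°
n=4: pose=(-6,-7,E); sL=40/13, sR=200/197; mL=-9180/2561, mR=-6580/2561; mL+mR=-80/13 → advance -1; mR−mL=200/197 → turn +1·90°
n=5: pose=(-7,-7,N); sL=25/16, sR=50/17; mL=-825/272, mR=-25/272; mL+mR=-25/8 → advance -1; mR−mL=50/17 → turn +1·90°

0 40/13 200/197 -9180/2561 -6580/2561 -6 -7 E
1 25/16 50/17 -825/272 -25/272 -7 -7 N
2 200/289 40/29 -11580/8381 -20/8381 -7 -8 W
3 100/113 100/137 -19350/15481 -8050/15481 -6 -8 S
4 40/13 200/197 -9180/2561 -6580/2561 -6 -7 E
5 25/16 50/17 -825/272 -25/272 -7 -7 N
final -7 -8 W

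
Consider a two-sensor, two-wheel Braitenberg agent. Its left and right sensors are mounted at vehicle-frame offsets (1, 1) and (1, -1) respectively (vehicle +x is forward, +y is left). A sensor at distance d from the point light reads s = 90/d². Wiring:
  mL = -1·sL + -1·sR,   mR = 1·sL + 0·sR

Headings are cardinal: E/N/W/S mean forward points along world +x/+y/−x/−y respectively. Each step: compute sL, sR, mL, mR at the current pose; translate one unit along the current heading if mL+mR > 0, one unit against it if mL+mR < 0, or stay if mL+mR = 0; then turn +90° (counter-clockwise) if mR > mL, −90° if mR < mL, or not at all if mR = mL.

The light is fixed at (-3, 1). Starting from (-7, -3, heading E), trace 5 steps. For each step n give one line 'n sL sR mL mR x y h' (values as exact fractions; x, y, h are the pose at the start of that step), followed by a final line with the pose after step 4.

0 5 45/17 -130/17 5 -7 -3 E
1 2 18/5 -28/5 2 -8 -3 N
2 5/4 45/26 -155/52 5/4 -8 -4 W
3 2 90/61 -212/61 2 -7 -4 S
4 5 45/17 -130/17 5 -7 -3 E
final -8 -3 N

n=0: pose=(-7,-3,E); sL=5, sR=45/17; mL=-130/17, mR=5; mL+mR=-45/17 → advance -1; mR−mL=215/17 → turn +1·90°
n=1: pose=(-8,-3,N); sL=2, sR=18/5; mL=-28/5, mR=2; mL+mR=-18/5 → advance -1; mR−mL=38/5 → turn +1·90°
n=2: pose=(-8,-4,W); sL=5/4, sR=45/26; mL=-155/52, mR=5/4; mL+mR=-45/26 → advance -1; mR−mL=55/13 → turn +1·90°
n=3: pose=(-7,-4,S); sL=2, sR=90/61; mL=-212/61, mR=2; mL+mR=-90/61 → advance -1; mR−mL=334/61 → turn +1·90°
n=4: pose=(-7,-3,E); sL=5, sR=45/17; mL=-130/17, mR=5; mL+mR=-45/17 → advance -1; mR−mL=215/17 → turn +1·90°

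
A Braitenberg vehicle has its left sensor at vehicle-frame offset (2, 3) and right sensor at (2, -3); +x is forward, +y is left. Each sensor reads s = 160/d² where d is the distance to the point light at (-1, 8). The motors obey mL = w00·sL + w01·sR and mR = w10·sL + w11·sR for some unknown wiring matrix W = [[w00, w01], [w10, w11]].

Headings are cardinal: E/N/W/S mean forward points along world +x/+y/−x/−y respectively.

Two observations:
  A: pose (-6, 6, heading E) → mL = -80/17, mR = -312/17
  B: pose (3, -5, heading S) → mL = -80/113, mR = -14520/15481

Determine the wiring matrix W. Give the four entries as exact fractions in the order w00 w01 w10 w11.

obs A: pose=(-6,6,E) → sL=16, sR=80/17, mL=-80/17, mR=-312/17
obs B: pose=(3,-5,S) → sL=80/137, sR=80/113, mL=-80/113, mR=-14520/15481
sensor matrix S = [[16, 80/17], [80/137, 80/113]]; det S = 2257920/263177
solve [mL_A; mL_B] = S·[w00; w01] and [mR_A; mR_B] = S·[w10; w11]:
  w00 = 0, w01 = -1, w10 = -1, w11 = -1/2

0 -1 -1 -1/2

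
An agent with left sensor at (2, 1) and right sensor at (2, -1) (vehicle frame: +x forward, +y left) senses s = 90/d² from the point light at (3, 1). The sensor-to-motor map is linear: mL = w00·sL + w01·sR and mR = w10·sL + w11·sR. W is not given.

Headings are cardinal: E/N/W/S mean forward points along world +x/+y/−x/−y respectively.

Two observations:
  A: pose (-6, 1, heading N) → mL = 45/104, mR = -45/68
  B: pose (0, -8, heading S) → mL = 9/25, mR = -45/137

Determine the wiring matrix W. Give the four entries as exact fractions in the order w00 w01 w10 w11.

obs A: pose=(-6,1,N) → sL=45/52, sR=45/34, mL=45/104, mR=-45/68
obs B: pose=(0,-8,S) → sL=18/25, sR=90/137, mL=9/25, mR=-45/137
sensor matrix S = [[45/52, 45/34], [18/25, 90/137]]; det S = -116397/302770
solve [mL_A; mL_B] = S·[w00; w01] and [mR_A; mR_B] = S·[w10; w11]:
  w00 = 1/2, w01 = 0, w10 = 0, w11 = -1/2

1/2 0 0 -1/2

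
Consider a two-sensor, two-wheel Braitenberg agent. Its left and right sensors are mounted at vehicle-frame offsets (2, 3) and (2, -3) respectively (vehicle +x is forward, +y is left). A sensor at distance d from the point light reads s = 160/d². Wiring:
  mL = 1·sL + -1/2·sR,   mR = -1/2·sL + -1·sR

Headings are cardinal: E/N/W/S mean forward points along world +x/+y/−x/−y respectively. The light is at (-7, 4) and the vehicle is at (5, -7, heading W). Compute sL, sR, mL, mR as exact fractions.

20/37 40/41 80/1517 -1890/1517

left sensor world pos  = (3, -10); dL² = 296
right sensor world pos = (3, -4); dR² = 164
sL = 160/296 = 20/37
sR = 160/164 = 40/41
mL = 1·sL + -1/2·sR = 80/1517
mR = -1/2·sL + -1·sR = -1890/1517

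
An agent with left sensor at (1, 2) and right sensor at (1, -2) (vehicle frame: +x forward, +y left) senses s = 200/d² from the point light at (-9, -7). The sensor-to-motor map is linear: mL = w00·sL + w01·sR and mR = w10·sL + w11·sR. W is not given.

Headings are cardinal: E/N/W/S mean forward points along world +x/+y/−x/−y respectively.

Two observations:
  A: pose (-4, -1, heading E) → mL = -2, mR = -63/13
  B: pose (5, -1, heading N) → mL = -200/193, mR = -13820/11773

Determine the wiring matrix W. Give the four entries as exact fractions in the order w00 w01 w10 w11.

obs A: pose=(-4,-1,E) → sL=2, sR=50/13, mL=-2, mR=-63/13
obs B: pose=(5,-1,N) → sL=200/193, sR=40/61, mL=-200/193, mR=-13820/11773
sensor matrix S = [[2, 50/13], [200/193, 40/61]]; det S = -409280/153049
solve [mL_A; mL_B] = S·[w00; w01] and [mR_A; mR_B] = S·[w10; w11]:
  w00 = -1, w01 = 0, w10 = -1/2, w11 = -1

-1 0 -1/2 -1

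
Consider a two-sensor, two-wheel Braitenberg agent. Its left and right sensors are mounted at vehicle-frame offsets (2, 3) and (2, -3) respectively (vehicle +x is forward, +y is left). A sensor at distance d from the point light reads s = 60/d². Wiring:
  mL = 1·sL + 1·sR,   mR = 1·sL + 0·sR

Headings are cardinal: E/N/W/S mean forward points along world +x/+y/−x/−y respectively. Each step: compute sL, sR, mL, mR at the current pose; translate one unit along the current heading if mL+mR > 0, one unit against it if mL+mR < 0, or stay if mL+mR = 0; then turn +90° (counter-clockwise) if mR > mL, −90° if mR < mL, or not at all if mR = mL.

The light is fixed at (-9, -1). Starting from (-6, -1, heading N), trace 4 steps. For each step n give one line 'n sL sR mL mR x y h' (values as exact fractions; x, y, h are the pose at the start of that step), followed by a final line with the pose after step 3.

n=0: pose=(-6,-1,N); sL=15, sR=3/2; mL=33/2, mR=15; mL+mR=63/2 → advance +1; mR−mL=-3/2 → turn -1·90°
n=1: pose=(-6,0,E); sL=60/41, sR=60/29; mL=4200/1189, mR=60/41; mL+mR=5940/1189 → advance +1; mR−mL=-60/29 → turn -1·90°
n=2: pose=(-5,0,S); sL=6/5, sR=30; mL=156/5, mR=6/5; mL+mR=162/5 → advance +1; mR−mL=-30 → turn -1·90°
n=3: pose=(-5,-1,W); sL=60/13, sR=60/13; mL=120/13, mR=60/13; mL+mR=180/13 → advance +1; mR−mL=-60/13 → turn -1·90°

0 15 3/2 33/2 15 -6 -1 N
1 60/41 60/29 4200/1189 60/41 -6 0 E
2 6/5 30 156/5 6/5 -5 0 S
3 60/13 60/13 120/13 60/13 -5 -1 W
final -6 -1 N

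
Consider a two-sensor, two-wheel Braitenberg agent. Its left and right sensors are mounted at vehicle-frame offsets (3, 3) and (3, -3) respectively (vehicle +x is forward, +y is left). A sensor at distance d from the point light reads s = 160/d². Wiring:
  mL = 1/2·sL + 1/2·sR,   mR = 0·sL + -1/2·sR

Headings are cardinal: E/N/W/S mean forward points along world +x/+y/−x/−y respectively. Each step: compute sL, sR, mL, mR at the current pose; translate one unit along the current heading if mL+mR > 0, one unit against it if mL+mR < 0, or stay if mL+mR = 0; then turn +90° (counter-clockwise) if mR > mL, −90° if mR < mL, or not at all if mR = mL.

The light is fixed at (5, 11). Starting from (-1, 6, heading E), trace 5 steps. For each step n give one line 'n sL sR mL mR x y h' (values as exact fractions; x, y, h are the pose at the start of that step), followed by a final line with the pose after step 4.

n=0: pose=(-1,6,E); sL=160/13, sR=160/73; mL=6880/949, mR=-80/73; mL+mR=80/13 → advance +1; mR−mL=-7920/949 → turn -1·90°
n=1: pose=(0,6,S); sL=40/17, sR=5/4; mL=245/136, mR=-5/8; mL+mR=20/17 → advance +1; mR−mL=-165/68 → turn -1·90°
n=2: pose=(0,5,W); sL=32/29, sR=160/73; mL=3488/2117, mR=-80/73; mL+mR=16/29 → advance +1; mR−mL=-5808/2117 → turn -1·90°
n=3: pose=(-1,5,N); sL=16/9, sR=80/9; mL=16/3, mR=-40/9; mL+mR=8/9 → advance +1; mR−mL=-88/9 → turn -1·90°
n=4: pose=(-1,6,E); sL=160/13, sR=160/73; mL=6880/949, mR=-80/73; mL+mR=80/13 → advance +1; mR−mL=-7920/949 → turn -1·90°

0 160/13 160/73 6880/949 -80/73 -1 6 E
1 40/17 5/4 245/136 -5/8 0 6 S
2 32/29 160/73 3488/2117 -80/73 0 5 W
3 16/9 80/9 16/3 -40/9 -1 5 N
4 160/13 160/73 6880/949 -80/73 -1 6 E
final 0 6 S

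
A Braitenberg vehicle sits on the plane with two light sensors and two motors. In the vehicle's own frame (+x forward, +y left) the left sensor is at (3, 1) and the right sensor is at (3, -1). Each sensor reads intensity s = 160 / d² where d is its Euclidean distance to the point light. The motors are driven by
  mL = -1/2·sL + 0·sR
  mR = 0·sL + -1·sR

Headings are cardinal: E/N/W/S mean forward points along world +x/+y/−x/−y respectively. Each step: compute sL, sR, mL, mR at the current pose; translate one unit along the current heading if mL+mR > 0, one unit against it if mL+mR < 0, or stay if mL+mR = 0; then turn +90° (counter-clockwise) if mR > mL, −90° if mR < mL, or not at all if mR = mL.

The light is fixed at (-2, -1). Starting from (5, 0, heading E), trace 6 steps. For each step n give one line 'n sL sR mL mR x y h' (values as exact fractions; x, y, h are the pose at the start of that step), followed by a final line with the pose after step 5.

n=0: pose=(5,0,E); sL=20/13, sR=8/5; mL=-10/13, mR=-8/5; mL+mR=-154/65 → advance -1; mR−mL=-54/65 → turn -1·90°
n=1: pose=(4,0,S); sL=160/53, sR=160/29; mL=-80/53, mR=-160/29; mL+mR=-10800/1537 → advance -1; mR−mL=-6160/1537 → turn -1·90°
n=2: pose=(4,1,W); sL=16, sR=80/9; mL=-8, mR=-80/9; mL+mR=-152/9 → advance -1; mR−mL=-8/9 → turn -1·90°
n=3: pose=(5,1,N); sL=160/61, sR=160/89; mL=-80/61, mR=-160/89; mL+mR=-16880/5429 → advance -1; mR−mL=-2640/5429 → turn -1·90°
n=4: pose=(5,0,E); sL=20/13, sR=8/5; mL=-10/13, mR=-8/5; mL+mR=-154/65 → advance -1; mR−mL=-54/65 → turn -1·90°
n=5: pose=(4,0,S); sL=160/53, sR=160/29; mL=-80/53, mR=-160/29; mL+mR=-10800/1537 → advance -1; mR−mL=-6160/1537 → turn -1·90°

0 20/13 8/5 -10/13 -8/5 5 0 E
1 160/53 160/29 -80/53 -160/29 4 0 S
2 16 80/9 -8 -80/9 4 1 W
3 160/61 160/89 -80/61 -160/89 5 1 N
4 20/13 8/5 -10/13 -8/5 5 0 E
5 160/53 160/29 -80/53 -160/29 4 0 S
final 4 1 W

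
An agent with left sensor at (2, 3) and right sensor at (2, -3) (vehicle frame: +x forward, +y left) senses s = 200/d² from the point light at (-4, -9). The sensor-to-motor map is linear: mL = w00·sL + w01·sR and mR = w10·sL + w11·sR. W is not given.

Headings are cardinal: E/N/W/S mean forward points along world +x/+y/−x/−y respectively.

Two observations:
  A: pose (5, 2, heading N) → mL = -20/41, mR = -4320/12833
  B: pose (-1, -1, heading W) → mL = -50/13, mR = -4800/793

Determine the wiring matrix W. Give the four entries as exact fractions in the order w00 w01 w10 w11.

obs A: pose=(5,2,N) → sL=40/41, sR=200/313, mL=-20/41, mR=-4320/12833
obs B: pose=(-1,-1,W) → sL=100/13, sR=100/61, mL=-50/13, mR=-4800/793
sensor matrix S = [[40/41, 200/313], [100/13, 100/61]]; det S = -33744000/10176569
solve [mL_A; mL_B] = S·[w00; w01] and [mR_A; mR_B] = S·[w10; w11]:
  w00 = -1/2, w01 = 0, w10 = -1, w11 = 1

-1/2 0 -1 1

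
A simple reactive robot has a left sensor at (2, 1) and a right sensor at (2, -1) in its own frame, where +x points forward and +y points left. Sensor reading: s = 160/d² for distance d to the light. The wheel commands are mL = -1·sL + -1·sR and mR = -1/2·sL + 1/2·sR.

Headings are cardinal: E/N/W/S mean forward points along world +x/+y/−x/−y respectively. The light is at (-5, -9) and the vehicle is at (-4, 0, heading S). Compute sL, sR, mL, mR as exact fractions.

left sensor world pos  = (-3, -2); dL² = 53
right sensor world pos = (-5, -2); dR² = 49
sL = 160/53 = 160/53
sR = 160/49 = 160/49
mL = -1·sL + -1·sR = -16320/2597
mR = -1/2·sL + 1/2·sR = 320/2597

160/53 160/49 -16320/2597 320/2597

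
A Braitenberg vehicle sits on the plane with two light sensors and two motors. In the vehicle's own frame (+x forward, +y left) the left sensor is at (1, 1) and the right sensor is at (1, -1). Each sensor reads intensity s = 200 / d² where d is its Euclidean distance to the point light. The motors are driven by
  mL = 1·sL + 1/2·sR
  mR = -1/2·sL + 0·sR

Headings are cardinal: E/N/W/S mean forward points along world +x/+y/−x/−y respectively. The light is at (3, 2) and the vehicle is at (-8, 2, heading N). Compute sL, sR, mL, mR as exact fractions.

40/29 200/101 6940/2929 -20/29

left sensor world pos  = (-9, 3); dL² = 145
right sensor world pos = (-7, 3); dR² = 101
sL = 200/145 = 40/29
sR = 200/101 = 200/101
mL = 1·sL + 1/2·sR = 6940/2929
mR = -1/2·sL + 0·sR = -20/29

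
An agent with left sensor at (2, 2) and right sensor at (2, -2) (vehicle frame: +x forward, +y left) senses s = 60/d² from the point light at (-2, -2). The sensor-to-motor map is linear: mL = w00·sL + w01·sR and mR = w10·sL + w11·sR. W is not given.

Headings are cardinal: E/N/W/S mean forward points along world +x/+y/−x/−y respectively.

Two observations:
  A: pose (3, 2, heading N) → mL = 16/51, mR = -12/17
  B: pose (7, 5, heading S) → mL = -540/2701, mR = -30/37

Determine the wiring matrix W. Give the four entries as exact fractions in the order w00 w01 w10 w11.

obs A: pose=(3,2,N) → sL=4/3, sR=12/17, mL=16/51, mR=-12/17
obs B: pose=(7,5,S) → sL=30/73, sR=30/37, mL=-540/2701, mR=-30/37
sensor matrix S = [[4/3, 12/17], [30/73, 30/37]]; det S = 36320/45917
solve [mL_A; mL_B] = S·[w00; w01] and [mR_A; mR_B] = S·[w10; w11]:
  w00 = 1/2, w01 = -1/2, w10 = 0, w11 = -1

1/2 -1/2 0 -1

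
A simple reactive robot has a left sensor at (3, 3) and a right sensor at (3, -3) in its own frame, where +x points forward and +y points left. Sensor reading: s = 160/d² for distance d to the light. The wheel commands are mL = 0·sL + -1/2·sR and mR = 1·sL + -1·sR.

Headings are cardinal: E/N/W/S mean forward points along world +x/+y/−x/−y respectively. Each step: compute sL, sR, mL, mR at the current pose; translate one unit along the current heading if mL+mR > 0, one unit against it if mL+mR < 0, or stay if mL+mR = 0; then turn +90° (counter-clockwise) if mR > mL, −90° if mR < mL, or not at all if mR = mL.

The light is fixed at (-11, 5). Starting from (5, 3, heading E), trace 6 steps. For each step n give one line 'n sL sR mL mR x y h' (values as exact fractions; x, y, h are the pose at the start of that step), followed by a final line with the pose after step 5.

n=0: pose=(5,3,E); sL=80/181, sR=80/193; mL=-40/193, mR=960/34933; mL+mR=-6280/34933 → advance -1; mR−mL=8200/34933 → turn +1·90°
n=1: pose=(4,3,N); sL=32/29, sR=32/65; mL=-16/65, mR=1152/1885; mL+mR=688/1885 → advance +1; mR−mL=1616/1885 → turn +1·90°
n=2: pose=(4,4,W); sL=1, sR=40/37; mL=-20/37, mR=-3/37; mL+mR=-23/37 → advance -1; mR−mL=17/37 → turn +1·90°
n=3: pose=(5,4,S); sL=160/377, sR=32/37; mL=-16/37, mR=-6144/13949; mL+mR=-12176/13949 → advance -1; mR−mL=-112/13949 → turn -1·90°
n=4: pose=(5,5,W); sL=80/89, sR=80/89; mL=-40/89, mR=0; mL+mR=-40/89 → advance -1; mR−mL=40/89 → turn +1·90°
n=5: pose=(6,5,S); sL=160/409, sR=32/41; mL=-16/41, mR=-6528/16769; mL+mR=-13072/16769 → advance -1; mR−mL=16/16769 → turn +1·90°

0 80/181 80/193 -40/193 960/34933 5 3 E
1 32/29 32/65 -16/65 1152/1885 4 3 N
2 1 40/37 -20/37 -3/37 4 4 W
3 160/377 32/37 -16/37 -6144/13949 5 4 S
4 80/89 80/89 -40/89 0 5 5 W
5 160/409 32/41 -16/41 -6528/16769 6 5 S
final 6 6 E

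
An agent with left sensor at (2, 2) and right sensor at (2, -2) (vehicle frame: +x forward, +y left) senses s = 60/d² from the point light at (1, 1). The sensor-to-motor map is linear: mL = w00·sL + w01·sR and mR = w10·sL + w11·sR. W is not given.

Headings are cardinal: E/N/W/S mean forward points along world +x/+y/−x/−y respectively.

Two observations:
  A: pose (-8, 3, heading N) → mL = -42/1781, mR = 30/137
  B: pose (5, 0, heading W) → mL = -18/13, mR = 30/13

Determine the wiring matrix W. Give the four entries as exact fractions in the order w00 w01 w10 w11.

1 -1/2 1/2 0

obs A: pose=(-8,3,N) → sL=60/137, sR=12/13, mL=-42/1781, mR=30/137
obs B: pose=(5,0,W) → sL=60/13, sR=12, mL=-18/13, mR=30/13
sensor matrix S = [[60/137, 12/13], [60/13, 12]]; det S = 23040/23153
solve [mL_A; mL_B] = S·[w00; w01] and [mR_A; mR_B] = S·[w10; w11]:
  w00 = 1, w01 = -1/2, w10 = 1/2, w11 = 0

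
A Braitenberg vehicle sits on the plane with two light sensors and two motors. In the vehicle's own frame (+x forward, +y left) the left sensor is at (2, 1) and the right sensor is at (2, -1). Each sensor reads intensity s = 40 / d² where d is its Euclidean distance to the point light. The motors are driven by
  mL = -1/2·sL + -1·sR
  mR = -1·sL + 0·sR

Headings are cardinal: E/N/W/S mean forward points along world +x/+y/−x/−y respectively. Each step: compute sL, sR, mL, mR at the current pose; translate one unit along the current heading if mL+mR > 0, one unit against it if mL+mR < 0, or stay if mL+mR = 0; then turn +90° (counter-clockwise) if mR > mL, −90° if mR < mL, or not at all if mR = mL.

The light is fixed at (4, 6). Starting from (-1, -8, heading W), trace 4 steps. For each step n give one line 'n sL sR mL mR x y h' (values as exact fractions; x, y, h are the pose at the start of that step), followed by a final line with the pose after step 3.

0 20/137 20/109 -3830/14933 -20/137 -1 -8 W
1 8/53 40/281 -3244/14893 -8/53 0 -8 S
2 10/37 1/5 -62/185 -10/37 0 -7 E
3 40/157 40/137 -9020/21509 -40/157 -1 -7 N
final -1 -8 W

n=0: pose=(-1,-8,W); sL=20/137, sR=20/109; mL=-3830/14933, mR=-20/137; mL+mR=-6010/14933 → advance -1; mR−mL=1650/14933 → turn +1·90°
n=1: pose=(0,-8,S); sL=8/53, sR=40/281; mL=-3244/14893, mR=-8/53; mL+mR=-5492/14893 → advance -1; mR−mL=996/14893 → turn +1·90°
n=2: pose=(0,-7,E); sL=10/37, sR=1/5; mL=-62/185, mR=-10/37; mL+mR=-112/185 → advance -1; mR−mL=12/185 → turn +1·90°
n=3: pose=(-1,-7,N); sL=40/157, sR=40/137; mL=-9020/21509, mR=-40/157; mL+mR=-14500/21509 → advance -1; mR−mL=3540/21509 → turn +1·90°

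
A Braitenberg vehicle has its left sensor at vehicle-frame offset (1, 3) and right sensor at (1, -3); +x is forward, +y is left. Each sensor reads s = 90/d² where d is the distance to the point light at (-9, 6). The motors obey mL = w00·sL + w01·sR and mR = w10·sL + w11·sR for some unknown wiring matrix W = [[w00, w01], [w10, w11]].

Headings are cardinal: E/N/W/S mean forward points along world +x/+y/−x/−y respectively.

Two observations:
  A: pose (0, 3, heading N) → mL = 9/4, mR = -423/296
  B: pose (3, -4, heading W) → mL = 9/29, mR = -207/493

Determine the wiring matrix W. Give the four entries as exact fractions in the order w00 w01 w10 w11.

obs A: pose=(0,3,N) → sL=9/4, sR=45/74, mL=9/4, mR=-423/296
obs B: pose=(3,-4,W) → sL=9/29, sR=9/17, mL=9/29, mR=-207/493
sensor matrix S = [[9/4, 45/74], [9/29, 9/17]]; det S = 73143/72964
solve [mL_A; mL_B] = S·[w00; w01] and [mR_A; mR_B] = S·[w10; w11]:
  w00 = 1, w01 = 0, w10 = -1/2, w11 = -1/2

1 0 -1/2 -1/2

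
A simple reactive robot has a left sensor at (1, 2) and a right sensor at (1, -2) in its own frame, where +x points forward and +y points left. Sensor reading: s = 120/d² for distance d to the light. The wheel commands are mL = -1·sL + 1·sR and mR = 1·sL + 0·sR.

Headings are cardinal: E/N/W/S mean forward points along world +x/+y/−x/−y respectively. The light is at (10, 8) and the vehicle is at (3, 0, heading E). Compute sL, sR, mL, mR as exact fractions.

left sensor world pos  = (4, 2); dL² = 72
right sensor world pos = (4, -2); dR² = 136
sL = 120/72 = 5/3
sR = 120/136 = 15/17
mL = -1·sL + 1·sR = -40/51
mR = 1·sL + 0·sR = 5/3

5/3 15/17 -40/51 5/3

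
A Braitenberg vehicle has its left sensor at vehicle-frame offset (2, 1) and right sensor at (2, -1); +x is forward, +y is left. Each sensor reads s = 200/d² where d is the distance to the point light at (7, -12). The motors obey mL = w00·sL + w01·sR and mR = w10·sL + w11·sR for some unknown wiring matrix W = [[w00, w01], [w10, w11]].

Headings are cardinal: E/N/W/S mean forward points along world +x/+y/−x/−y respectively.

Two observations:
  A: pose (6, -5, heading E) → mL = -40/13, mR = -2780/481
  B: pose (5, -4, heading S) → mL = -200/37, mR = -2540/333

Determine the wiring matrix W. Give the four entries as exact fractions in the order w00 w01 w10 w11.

obs A: pose=(6,-5,E) → sL=40/13, sR=200/37, mL=-40/13, mR=-2780/481
obs B: pose=(5,-4,S) → sL=200/37, sR=40/9, mL=-200/37, mR=-2540/333
sensor matrix S = [[40/13, 200/37], [200/37, 40/9]]; det S = -2489600/160173
solve [mL_A; mL_B] = S·[w00; w01] and [mR_A; mR_B] = S·[w10; w11]:
  w00 = -1, w01 = 0, w10 = -1, w11 = -1/2

-1 0 -1 -1/2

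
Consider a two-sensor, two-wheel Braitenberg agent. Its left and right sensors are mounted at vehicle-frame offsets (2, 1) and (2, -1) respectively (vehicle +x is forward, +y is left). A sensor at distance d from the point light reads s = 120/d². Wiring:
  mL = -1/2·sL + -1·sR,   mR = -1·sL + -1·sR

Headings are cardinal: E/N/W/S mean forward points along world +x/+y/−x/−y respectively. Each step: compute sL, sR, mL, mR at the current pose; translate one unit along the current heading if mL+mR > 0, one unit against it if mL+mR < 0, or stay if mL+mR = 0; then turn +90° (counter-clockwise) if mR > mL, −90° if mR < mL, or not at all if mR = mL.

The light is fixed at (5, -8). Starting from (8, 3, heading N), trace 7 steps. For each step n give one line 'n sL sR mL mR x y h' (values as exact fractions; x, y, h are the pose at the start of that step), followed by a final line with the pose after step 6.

0 120/173 24/37 -6372/6401 -8592/6401 8 3 N
1 60/73 60/53 -5970/3869 -7560/3869 8 2 E
2 120/73 24/13 -2532/949 -3312/949 7 2 S
3 6/5 5/6 -43/30 -61/30 7 3 W
4 120/173 24/37 -6372/6401 -8592/6401 8 3 N
5 60/73 60/53 -5970/3869 -7560/3869 8 2 E
6 120/73 24/13 -2532/949 -3312/949 7 2 S
final 7 3 W

n=0: pose=(8,3,N); sL=120/173, sR=24/37; mL=-6372/6401, mR=-8592/6401; mL+mR=-14964/6401 → advance -1; mR−mL=-60/173 → turn -1·90°
n=1: pose=(8,2,E); sL=60/73, sR=60/53; mL=-5970/3869, mR=-7560/3869; mL+mR=-13530/3869 → advance -1; mR−mL=-30/73 → turn -1·90°
n=2: pose=(7,2,S); sL=120/73, sR=24/13; mL=-2532/949, mR=-3312/949; mL+mR=-5844/949 → advance -1; mR−mL=-60/73 → turn -1·90°
n=3: pose=(7,3,W); sL=6/5, sR=5/6; mL=-43/30, mR=-61/30; mL+mR=-52/15 → advance -1; mR−mL=-3/5 → turn -1·90°
n=4: pose=(8,3,N); sL=120/173, sR=24/37; mL=-6372/6401, mR=-8592/6401; mL+mR=-14964/6401 → advance -1; mR−mL=-60/173 → turn -1·90°
n=5: pose=(8,2,E); sL=60/73, sR=60/53; mL=-5970/3869, mR=-7560/3869; mL+mR=-13530/3869 → advance -1; mR−mL=-30/73 → turn -1·90°
n=6: pose=(7,2,S); sL=120/73, sR=24/13; mL=-2532/949, mR=-3312/949; mL+mR=-5844/949 → advance -1; mR−mL=-60/73 → turn -1·90°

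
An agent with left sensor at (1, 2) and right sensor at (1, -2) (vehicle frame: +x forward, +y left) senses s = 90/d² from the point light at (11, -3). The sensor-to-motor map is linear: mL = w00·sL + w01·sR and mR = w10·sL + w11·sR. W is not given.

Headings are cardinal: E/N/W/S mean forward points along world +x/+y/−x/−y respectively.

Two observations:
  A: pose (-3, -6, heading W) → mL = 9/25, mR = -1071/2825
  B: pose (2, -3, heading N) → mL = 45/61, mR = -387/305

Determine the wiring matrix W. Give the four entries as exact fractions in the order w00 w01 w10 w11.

obs A: pose=(-3,-6,W) → sL=9/25, sR=45/113, mL=9/25, mR=-1071/2825
obs B: pose=(2,-3,N) → sL=45/61, sR=9/5, mL=45/61, mR=-387/305
sensor matrix S = [[9/25, 45/113], [45/61, 9/5]]; det S = 305208/861625
solve [mL_A; mL_B] = S·[w00; w01] and [mR_A; mR_B] = S·[w10; w11]:
  w00 = 1, w01 = 0, w10 = -1/2, w11 = -1/2

1 0 -1/2 -1/2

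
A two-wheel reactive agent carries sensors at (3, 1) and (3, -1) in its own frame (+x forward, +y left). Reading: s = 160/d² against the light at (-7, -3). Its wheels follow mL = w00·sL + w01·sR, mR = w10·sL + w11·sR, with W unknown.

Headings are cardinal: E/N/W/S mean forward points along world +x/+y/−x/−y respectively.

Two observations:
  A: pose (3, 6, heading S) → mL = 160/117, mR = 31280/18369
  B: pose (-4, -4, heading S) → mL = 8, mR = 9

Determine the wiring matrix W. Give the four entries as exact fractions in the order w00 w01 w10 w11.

0 1 1 1/2

obs A: pose=(3,6,S) → sL=160/157, sR=160/117, mL=160/117, mR=31280/18369
obs B: pose=(-4,-4,S) → sL=5, sR=8, mL=8, mR=9
sensor matrix S = [[160/157, 160/117], [5, 8]]; det S = 24160/18369
solve [mL_A; mL_B] = S·[w00; w01] and [mR_A; mR_B] = S·[w10; w11]:
  w00 = 0, w01 = 1, w10 = 1, w11 = 1/2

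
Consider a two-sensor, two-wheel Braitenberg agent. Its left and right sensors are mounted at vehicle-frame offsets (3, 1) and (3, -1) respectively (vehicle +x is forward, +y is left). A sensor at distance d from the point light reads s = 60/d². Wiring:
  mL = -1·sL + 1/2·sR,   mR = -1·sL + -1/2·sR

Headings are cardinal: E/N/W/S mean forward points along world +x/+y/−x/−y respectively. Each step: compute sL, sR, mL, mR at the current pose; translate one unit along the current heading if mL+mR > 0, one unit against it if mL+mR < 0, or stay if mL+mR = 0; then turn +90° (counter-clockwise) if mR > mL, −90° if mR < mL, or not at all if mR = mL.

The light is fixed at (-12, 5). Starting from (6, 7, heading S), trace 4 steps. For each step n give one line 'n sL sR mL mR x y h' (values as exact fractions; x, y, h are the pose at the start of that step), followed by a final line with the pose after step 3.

n=0: pose=(6,7,S); sL=30/181, sR=6/29; mL=-327/5249, mR=-1413/5249; mL+mR=-60/181 → advance -1; mR−mL=-6/29 → turn -1·90°
n=1: pose=(6,8,W); sL=60/229, sR=60/241; mL=-7590/55189, mR=-21330/55189; mL+mR=-120/229 → advance -1; mR−mL=-60/241 → turn -1·90°
n=2: pose=(7,8,N); sL=1/6, sR=15/109; mL=-32/327, mR=-77/327; mL+mR=-1/3 → advance -1; mR−mL=-15/109 → turn -1·90°
n=3: pose=(7,7,E); sL=60/493, sR=12/97; mL=-2862/47821, mR=-8778/47821; mL+mR=-120/493 → advance -1; mR−mL=-12/97 → turn -1·90°

0 30/181 6/29 -327/5249 -1413/5249 6 7 S
1 60/229 60/241 -7590/55189 -21330/55189 6 8 W
2 1/6 15/109 -32/327 -77/327 7 8 N
3 60/493 12/97 -2862/47821 -8778/47821 7 7 E
final 6 7 S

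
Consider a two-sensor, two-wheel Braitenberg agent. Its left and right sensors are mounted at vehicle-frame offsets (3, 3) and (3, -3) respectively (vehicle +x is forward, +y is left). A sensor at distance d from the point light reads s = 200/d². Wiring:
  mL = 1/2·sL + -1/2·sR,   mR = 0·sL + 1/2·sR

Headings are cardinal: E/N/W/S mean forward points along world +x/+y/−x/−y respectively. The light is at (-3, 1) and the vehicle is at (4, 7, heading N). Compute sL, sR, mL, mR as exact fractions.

left sensor world pos  = (1, 10); dL² = 97
right sensor world pos = (7, 10); dR² = 181
sL = 200/97 = 200/97
sR = 200/181 = 200/181
mL = 1/2·sL + -1/2·sR = 8400/17557
mR = 0·sL + 1/2·sR = 100/181

200/97 200/181 8400/17557 100/181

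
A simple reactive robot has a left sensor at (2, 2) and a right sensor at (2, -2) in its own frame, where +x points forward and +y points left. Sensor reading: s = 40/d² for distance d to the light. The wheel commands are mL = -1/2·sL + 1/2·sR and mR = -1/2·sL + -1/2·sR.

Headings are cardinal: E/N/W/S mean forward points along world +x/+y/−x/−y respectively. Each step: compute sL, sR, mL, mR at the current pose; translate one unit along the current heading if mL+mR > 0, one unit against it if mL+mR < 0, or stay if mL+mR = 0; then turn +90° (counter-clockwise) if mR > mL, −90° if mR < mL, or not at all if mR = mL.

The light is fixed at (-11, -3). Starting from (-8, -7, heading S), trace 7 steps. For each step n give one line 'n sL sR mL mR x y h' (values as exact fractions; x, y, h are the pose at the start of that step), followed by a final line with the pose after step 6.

0 40/61 40/37 480/2257 -1960/2257 -8 -7 S
1 20/13 20 120/13 -140/13 -8 -6 W
2 8 40/37 -128/37 -168/37 -7 -6 N
3 1 5/9 -2/9 -7/9 -7 -7 E
4 40/61 40/37 480/2257 -1960/2257 -8 -7 S
5 20/13 20 120/13 -140/13 -8 -6 W
6 8 40/37 -128/37 -168/37 -7 -6 N
final -7 -7 E

n=0: pose=(-8,-7,S); sL=40/61, sR=40/37; mL=480/2257, mR=-1960/2257; mL+mR=-40/61 → advance -1; mR−mL=-40/37 → turn -1·90°
n=1: pose=(-8,-6,W); sL=20/13, sR=20; mL=120/13, mR=-140/13; mL+mR=-20/13 → advance -1; mR−mL=-20 → turn -1·90°
n=2: pose=(-7,-6,N); sL=8, sR=40/37; mL=-128/37, mR=-168/37; mL+mR=-8 → advance -1; mR−mL=-40/37 → turn -1·90°
n=3: pose=(-7,-7,E); sL=1, sR=5/9; mL=-2/9, mR=-7/9; mL+mR=-1 → advance -1; mR−mL=-5/9 → turn -1·90°
n=4: pose=(-8,-7,S); sL=40/61, sR=40/37; mL=480/2257, mR=-1960/2257; mL+mR=-40/61 → advance -1; mR−mL=-40/37 → turn -1·90°
n=5: pose=(-8,-6,W); sL=20/13, sR=20; mL=120/13, mR=-140/13; mL+mR=-20/13 → advance -1; mR−mL=-20 → turn -1·90°
n=6: pose=(-7,-6,N); sL=8, sR=40/37; mL=-128/37, mR=-168/37; mL+mR=-8 → advance -1; mR−mL=-40/37 → turn -1·90°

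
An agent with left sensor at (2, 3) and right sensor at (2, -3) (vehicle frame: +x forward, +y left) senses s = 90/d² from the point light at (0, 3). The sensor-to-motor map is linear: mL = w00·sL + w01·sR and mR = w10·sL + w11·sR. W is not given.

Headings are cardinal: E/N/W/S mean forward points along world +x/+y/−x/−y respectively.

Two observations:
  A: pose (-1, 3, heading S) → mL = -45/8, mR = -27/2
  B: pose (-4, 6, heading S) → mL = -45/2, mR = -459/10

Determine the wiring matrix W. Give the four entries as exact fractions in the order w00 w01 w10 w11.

obs A: pose=(-1,3,S) → sL=45/4, sR=9/2, mL=-45/8, mR=-27/2
obs B: pose=(-4,6,S) → sL=45, sR=9/5, mL=-45/2, mR=-459/10
sensor matrix S = [[45/4, 9/2], [45, 9/5]]; det S = -729/4
solve [mL_A; mL_B] = S·[w00; w01] and [mR_A; mR_B] = S·[w10; w11]:
  w00 = -1/2, w01 = 0, w10 = -1, w11 = -1/2

-1/2 0 -1 -1/2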